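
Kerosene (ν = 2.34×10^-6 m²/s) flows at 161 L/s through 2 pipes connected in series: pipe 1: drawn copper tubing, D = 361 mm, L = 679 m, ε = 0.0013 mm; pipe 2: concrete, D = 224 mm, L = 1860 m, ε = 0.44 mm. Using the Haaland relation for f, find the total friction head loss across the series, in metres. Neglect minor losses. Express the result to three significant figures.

H ≈ 171 m

Pipe 1: V = 1.573 m/s, Re = 2.43×10^5, ε/D = 3.60×10^-6, f = 0.01495, h_1 = f(L/D)V²/2g = 3.547 m
Pipe 2: V = 4.085 m/s, Re = 3.91×10^5, ε/D = 0.00196, f = 0.02377, h_2 = f(L/D)V²/2g = 167.9 m
Series → Q common, losses add: H = Σh = 171.5 m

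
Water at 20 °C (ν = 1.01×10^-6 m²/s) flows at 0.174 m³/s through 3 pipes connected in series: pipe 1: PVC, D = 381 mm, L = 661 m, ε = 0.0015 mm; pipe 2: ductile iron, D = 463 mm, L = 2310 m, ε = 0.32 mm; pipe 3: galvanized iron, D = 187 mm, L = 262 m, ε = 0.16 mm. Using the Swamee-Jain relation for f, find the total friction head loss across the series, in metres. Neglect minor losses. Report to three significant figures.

Pipe 1: V = 1.526 m/s, Re = 5.76×10^5, ε/D = 3.94×10^-6, f = 0.01284, h_1 = f(L/D)V²/2g = 2.644 m
Pipe 2: V = 1.033 m/s, Re = 4.74×10^5, ε/D = 6.91×10^-4, f = 0.01892, h_2 = f(L/D)V²/2g = 5.138 m
Pipe 3: V = 6.335 m/s, Re = 1.17×10^6, ε/D = 8.56×10^-4, f = 0.01929, h_3 = f(L/D)V²/2g = 55.28 m
Series → Q common, losses add: H = Σh = 63.06 m

H ≈ 63.1 m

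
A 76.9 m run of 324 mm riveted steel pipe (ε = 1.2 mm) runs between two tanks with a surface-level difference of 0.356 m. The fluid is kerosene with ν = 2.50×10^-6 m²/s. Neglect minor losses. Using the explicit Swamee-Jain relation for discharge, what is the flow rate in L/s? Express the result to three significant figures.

Swamee-Jain (Type II): Q = -0.965·√(gD⁵h_f/L)·ln[ε/(3.7D) + √(3.17ν²L/(gD³h_f))]
√(gD⁵h_f/L) = √(9.81·0.324⁵·0.356/76.9) = 0.01273
ε/(3.7D) = 0.00100; √(3.17ν²L/(gD³h_f)) = 1.13×10^-4
Q = -0.965·0.01273·ln(0.001114) = 0.08355 m³/s
Check: V = 1.01 m/s, Re = 1.31×10^5, f = 0.02888, h_f = 0.359 m ≈ 0.356 m ✓

Q ≈ 83.6 L/s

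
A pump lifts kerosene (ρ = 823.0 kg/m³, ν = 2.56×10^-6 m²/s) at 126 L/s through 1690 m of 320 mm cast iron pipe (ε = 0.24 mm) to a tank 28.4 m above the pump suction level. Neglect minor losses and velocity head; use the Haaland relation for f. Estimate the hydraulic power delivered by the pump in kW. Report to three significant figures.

P_hyd ≈ 42.3 kW

V = 4Q/(πD²) = 1.567 m/s; Re = 1.96×10^5; ε/D = 7.50×10^-4; f = 0.01988
h_f = f(L/D)V²/2g = 13.14 m
Total head H = z + h_f = 28.4 + 13.14 = 41.54 m
P_hyd = ρgQH = 823.0·9.81·0.126·41.54 = 42.25 kW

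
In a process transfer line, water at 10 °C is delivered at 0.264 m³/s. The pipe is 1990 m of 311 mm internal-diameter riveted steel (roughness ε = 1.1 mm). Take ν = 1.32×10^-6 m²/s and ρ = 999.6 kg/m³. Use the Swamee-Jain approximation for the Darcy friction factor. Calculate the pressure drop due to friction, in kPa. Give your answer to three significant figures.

Δp ≈ 1070 kPa

V = 4Q/(πD²) = 4·0.264/(π·0.311²) = 3.475 m/s
Re = VD/ν = 3.475·0.311/1.32×10^-6 = 8.19×10^5 → turbulent
ε/D = 1.1/311 = 0.00354
Swamee-Jain: f = 0.02764
h_f = f(L/D)V²/(2g) = 0.02764·(1990/0.311)·3.475²/(2·9.81) = 108.9 m
Δp = ρg·h_f = 999.6·9.81·108.9 = 1068 kPa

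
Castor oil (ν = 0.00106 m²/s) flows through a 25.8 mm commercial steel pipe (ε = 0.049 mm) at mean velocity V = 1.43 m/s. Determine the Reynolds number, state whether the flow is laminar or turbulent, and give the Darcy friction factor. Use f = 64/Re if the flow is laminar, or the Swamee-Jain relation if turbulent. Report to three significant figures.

Re = VD/ν = 1.430·0.0258/0.00106 = 34.8
Re < 2300 → laminar → f = 64/Re = 1.839

Re ≈ 34.8; laminar; f = 64/Re ≈ 1.84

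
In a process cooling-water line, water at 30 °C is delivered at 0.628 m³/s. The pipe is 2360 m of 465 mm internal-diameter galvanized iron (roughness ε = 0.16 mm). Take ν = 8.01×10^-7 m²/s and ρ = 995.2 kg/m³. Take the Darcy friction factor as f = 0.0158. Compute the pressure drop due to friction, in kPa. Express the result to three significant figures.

Δp ≈ 546 kPa

V = 4Q/(πD²) = 4·0.628/(π·0.465²) = 3.698 m/s
h_f = f(L/D)V²/(2g) = 0.01580·(2360/0.465)·3.698²/(2·9.81) = 55.89 m
Δp = ρg·h_f = 995.2·9.81·55.89 = 545.7 kPa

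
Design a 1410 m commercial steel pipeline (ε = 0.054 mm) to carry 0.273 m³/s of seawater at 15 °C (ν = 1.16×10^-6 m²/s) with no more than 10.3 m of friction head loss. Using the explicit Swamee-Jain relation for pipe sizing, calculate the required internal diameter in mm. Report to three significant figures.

D ≈ 418 mm

Swamee-Jain (Type III): D = 0.66·[ε^1.25·(LQ²/(gh_f))^4.75 + ν·Q^9.4·(L/(gh_f))^5.2]^0.04
LQ²/(gh_f) = 1.040; L/(gh_f) = 13.95
Term 1 = ε^1.25·(…)^4.75 = 5.58×10^-6; Term 2 = ν·Q^9.4·(…)^5.2 = 5.21×10^-6
D = 0.66·(5.58×10^-6 + 5.21×10^-6)^0.04 = 0.4177 m = 418 mm
Check: V = 1.99 m/s, Re = 7.17×10^5, f = 0.01429, h_f = 9.76 m ≈ 10.3 m ✓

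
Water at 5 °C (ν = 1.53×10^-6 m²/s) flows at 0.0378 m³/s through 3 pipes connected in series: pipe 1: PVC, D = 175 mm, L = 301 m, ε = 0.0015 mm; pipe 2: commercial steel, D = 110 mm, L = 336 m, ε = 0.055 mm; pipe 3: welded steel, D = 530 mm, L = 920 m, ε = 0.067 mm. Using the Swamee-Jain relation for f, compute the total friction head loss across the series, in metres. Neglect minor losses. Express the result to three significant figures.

Pipe 1: V = 1.572 m/s, Re = 1.80×10^5, ε/D = 8.57×10^-6, f = 0.01593, h_1 = f(L/D)V²/2g = 3.450 m
Pipe 2: V = 3.978 m/s, Re = 2.86×10^5, ε/D = 5.00×10^-4, f = 0.01839, h_2 = f(L/D)V²/2g = 45.30 m
Pipe 3: V = 0.1713 m/s, Re = 5.94×10^4, ε/D = 1.26×10^-4, f = 0.02054, h_3 = f(L/D)V²/2g = 0.05334 m
Series → Q common, losses add: H = Σh = 48.80 m

H ≈ 48.8 m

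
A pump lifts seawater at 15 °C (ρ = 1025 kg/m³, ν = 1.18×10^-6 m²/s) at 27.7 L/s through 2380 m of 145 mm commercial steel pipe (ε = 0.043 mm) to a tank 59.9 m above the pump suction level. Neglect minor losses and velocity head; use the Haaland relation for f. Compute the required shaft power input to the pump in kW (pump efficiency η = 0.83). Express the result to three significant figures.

V = 4Q/(πD²) = 1.677 m/s; Re = 2.06×10^5; ε/D = 2.97×10^-4; f = 0.01743
h_f = f(L/D)V²/2g = 41.02 m
Total head H = z + h_f = 59.9 + 41.02 = 100.9 m
P_hyd = ρgQH = 1025·9.81·0.0277·100.9 = 28.11 kW
P_shaft = P_hyd/η = 28.11/0.83 = 33.87 kW

P_shaft ≈ 33.9 kW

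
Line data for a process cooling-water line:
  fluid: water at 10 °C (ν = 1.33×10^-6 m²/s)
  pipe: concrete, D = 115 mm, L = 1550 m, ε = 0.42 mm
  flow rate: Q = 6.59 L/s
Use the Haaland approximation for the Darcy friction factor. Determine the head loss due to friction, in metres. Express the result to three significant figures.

V = 4Q/(πD²) = 4·0.00659/(π·0.115²) = 0.6345 m/s
Re = VD/ν = 0.6345·0.115/1.33×10^-6 = 5.49×10^4 → turbulent
ε/D = 0.42/115 = 0.00365
Haaland: f = 0.02956
h_f = f(L/D)V²/(2g) = 0.02956·(1550/0.115)·0.6345²/(2·9.81) = 8.173 m

h_f ≈ 8.17 m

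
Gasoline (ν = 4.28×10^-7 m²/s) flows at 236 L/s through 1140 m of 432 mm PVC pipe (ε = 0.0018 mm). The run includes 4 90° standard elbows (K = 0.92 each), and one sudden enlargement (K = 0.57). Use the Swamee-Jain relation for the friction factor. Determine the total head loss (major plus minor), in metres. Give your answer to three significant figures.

V = 4Q/(πD²) = 1.610 m/s; V²/2g = 0.1321 m
Re = 1.63×10^6, ε/D = 4.17×10^-6 → f = 0.01086 (Swamee-Jain)
Major: h_f = f(L/D)·V²/2g = 0.01086·2639·0.1321 = 3.785 m
Minor: ΣK = 4.25; h_m = ΣK·V²/2g = 0.5616 m
Total H_L = 3.785 + 0.5616 = 4.347 m

H_L ≈ 4.35 m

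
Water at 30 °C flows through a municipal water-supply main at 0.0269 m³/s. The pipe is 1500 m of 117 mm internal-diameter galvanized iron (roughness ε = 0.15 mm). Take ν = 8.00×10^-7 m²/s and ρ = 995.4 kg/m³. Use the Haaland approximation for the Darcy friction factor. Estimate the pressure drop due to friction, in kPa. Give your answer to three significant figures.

V = 4Q/(πD²) = 4·0.0269/(π·0.117²) = 2.502 m/s
Re = VD/ν = 2.502·0.117/8.00×10^-7 = 3.66×10^5 → turbulent
ε/D = 0.15/117 = 0.00128
Haaland: f = 0.02151
h_f = f(L/D)V²/(2g) = 0.02151·(1500/0.117)·2.502²/(2·9.81) = 88.01 m
Δp = ρg·h_f = 995.4·9.81·88.01 = 859.4 kPa

Δp ≈ 859 kPa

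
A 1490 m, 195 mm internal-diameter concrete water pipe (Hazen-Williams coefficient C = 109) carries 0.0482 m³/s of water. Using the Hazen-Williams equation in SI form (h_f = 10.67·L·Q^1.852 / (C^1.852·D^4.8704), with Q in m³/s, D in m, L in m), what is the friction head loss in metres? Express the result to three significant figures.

h_f ≈ 28.0 m

h_f = 10.67·1490·0.0482^1.852 / (109^1.852·0.195^4.8704) = 27.98 m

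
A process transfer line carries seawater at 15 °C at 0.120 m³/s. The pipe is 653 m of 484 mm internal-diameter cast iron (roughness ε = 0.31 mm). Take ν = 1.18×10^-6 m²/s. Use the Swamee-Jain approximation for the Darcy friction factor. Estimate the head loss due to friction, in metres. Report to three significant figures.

h_f ≈ 0.563 m

V = 4Q/(πD²) = 4·0.120/(π·0.484²) = 0.6522 m/s
Re = VD/ν = 0.6522·0.484/1.18×10^-6 = 2.68×10^5 → turbulent
ε/D = 0.31/484 = 6.40×10^-4
Swamee-Jain: f = 0.01923
h_f = f(L/D)V²/(2g) = 0.01923·(653/0.484)·0.6522²/(2·9.81) = 0.5625 m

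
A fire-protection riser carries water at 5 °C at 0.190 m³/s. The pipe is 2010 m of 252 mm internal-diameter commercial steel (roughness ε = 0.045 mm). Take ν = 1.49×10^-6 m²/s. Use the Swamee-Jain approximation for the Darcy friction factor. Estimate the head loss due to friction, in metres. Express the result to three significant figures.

V = 4Q/(πD²) = 4·0.190/(π·0.252²) = 3.809 m/s
Re = VD/ν = 3.809·0.252/1.49×10^-6 = 6.44×10^5 → turbulent
ε/D = 0.045/252 = 1.79×10^-4
Swamee-Jain: f = 0.01498
h_f = f(L/D)V²/(2g) = 0.01498·(2010/0.252)·3.809²/(2·9.81) = 88.38 m

h_f ≈ 88.4 m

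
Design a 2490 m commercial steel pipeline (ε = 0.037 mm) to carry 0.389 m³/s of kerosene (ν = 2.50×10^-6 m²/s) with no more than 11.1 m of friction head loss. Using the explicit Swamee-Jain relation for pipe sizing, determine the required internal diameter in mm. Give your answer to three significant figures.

D ≈ 535 mm

Swamee-Jain (Type III): D = 0.66·[ε^1.25·(LQ²/(gh_f))^4.75 + ν·Q^9.4·(L/(gh_f))^5.2]^0.04
LQ²/(gh_f) = 3.460; L/(gh_f) = 22.87
Term 1 = ε^1.25·(…)^4.75 = 0.00105; Term 2 = ν·Q^9.4·(…)^5.2 = 0.00409
D = 0.66·(0.00105 + 0.00409)^0.04 = 0.5345 m = 535 mm
Check: V = 1.73 m/s, Re = 3.71×10^5, f = 0.01467, h_f = 10.5 m ≈ 11.1 m ✓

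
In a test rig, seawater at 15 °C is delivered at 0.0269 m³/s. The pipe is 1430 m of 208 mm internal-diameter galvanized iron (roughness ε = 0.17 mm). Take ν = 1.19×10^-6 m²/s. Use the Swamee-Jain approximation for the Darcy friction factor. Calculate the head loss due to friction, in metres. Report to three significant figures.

h_f ≈ 4.62 m

V = 4Q/(πD²) = 4·0.0269/(π·0.208²) = 0.7917 m/s
Re = VD/ν = 0.7917·0.208/1.19×10^-6 = 1.38×10^5 → turbulent
ε/D = 0.17/208 = 8.17×10^-4
Swamee-Jain: f = 0.02103
h_f = f(L/D)V²/(2g) = 0.02103·(1430/0.208)·0.7917²/(2·9.81) = 4.618 m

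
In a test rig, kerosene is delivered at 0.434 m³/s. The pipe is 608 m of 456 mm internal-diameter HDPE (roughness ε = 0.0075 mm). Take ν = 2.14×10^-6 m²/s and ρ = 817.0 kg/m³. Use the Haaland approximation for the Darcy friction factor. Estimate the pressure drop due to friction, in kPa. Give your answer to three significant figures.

Δp ≈ 50.0 kPa

V = 4Q/(πD²) = 4·0.434/(π·0.456²) = 2.657 m/s
Re = VD/ν = 2.657·0.456/2.14×10^-6 = 5.66×10^5 → turbulent
ε/D = 0.0075/456 = 1.64×10^-5
Haaland: f = 0.01299
h_f = f(L/D)V²/(2g) = 0.01299·(608/0.456)·2.657²/(2·9.81) = 6.232 m
Δp = ρg·h_f = 817.0·9.81·6.232 = 49.95 kPa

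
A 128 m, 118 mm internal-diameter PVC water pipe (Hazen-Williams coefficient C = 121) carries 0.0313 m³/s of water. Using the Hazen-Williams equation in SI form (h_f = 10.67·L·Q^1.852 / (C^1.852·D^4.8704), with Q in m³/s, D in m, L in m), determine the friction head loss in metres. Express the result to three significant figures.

h_f = 10.67·128·0.0313^1.852 / (121^1.852·0.118^4.8704) = 10.28 m

h_f ≈ 10.3 m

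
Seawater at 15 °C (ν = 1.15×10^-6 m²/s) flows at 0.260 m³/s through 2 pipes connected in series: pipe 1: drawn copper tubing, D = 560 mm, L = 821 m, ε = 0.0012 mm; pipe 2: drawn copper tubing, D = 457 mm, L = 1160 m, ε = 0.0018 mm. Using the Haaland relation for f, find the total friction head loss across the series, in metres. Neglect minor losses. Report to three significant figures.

H ≈ 5.18 m

Pipe 1: V = 1.056 m/s, Re = 5.14×10^5, ε/D = 2.14×10^-6, f = 0.01302, h_1 = f(L/D)V²/2g = 1.084 m
Pipe 2: V = 1.585 m/s, Re = 6.30×10^5, ε/D = 3.94×10^-6, f = 0.01259, h_2 = f(L/D)V²/2g = 4.092 m
Series → Q common, losses add: H = Σh = 5.177 m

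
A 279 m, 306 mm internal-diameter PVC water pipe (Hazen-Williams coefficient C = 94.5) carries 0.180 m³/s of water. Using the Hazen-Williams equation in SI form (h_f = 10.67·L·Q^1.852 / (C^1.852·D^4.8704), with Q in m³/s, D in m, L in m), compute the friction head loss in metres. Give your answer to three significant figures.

h_f ≈ 8.73 m

h_f = 10.67·279·0.180^1.852 / (94.5^1.852·0.306^4.8704) = 8.725 m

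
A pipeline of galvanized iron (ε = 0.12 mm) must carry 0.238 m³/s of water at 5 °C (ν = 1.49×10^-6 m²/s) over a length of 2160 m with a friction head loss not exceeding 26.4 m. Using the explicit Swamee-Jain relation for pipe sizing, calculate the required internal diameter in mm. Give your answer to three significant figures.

Swamee-Jain (Type III): D = 0.66·[ε^1.25·(LQ²/(gh_f))^4.75 + ν·Q^9.4·(L/(gh_f))^5.2]^0.04
LQ²/(gh_f) = 0.4724; L/(gh_f) = 8.340
Term 1 = ε^1.25·(…)^4.75 = 3.57×10^-7; Term 2 = ν·Q^9.4·(…)^5.2 = 1.27×10^-7
D = 0.66·(3.57×10^-7 + 1.27×10^-7)^0.04 = 0.3689 m = 369 mm
Check: V = 2.23 m/s, Re = 5.51×10^5, f = 0.01647, h_f = 24.4 m ≈ 26.4 m ✓

D ≈ 369 mm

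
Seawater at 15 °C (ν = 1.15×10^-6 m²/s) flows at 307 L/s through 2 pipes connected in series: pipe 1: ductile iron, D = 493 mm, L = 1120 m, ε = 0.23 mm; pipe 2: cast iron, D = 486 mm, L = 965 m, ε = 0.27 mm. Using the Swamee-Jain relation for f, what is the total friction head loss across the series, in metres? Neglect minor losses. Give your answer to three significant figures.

H ≈ 10.1 m

Pipe 1: V = 1.608 m/s, Re = 6.89×10^5, ε/D = 4.67×10^-4, f = 0.01730, h_1 = f(L/D)V²/2g = 5.182 m
Pipe 2: V = 1.655 m/s, Re = 6.99×10^5, ε/D = 5.56×10^-4, f = 0.01787, h_2 = f(L/D)V²/2g = 4.952 m
Series → Q common, losses add: H = Σh = 10.13 m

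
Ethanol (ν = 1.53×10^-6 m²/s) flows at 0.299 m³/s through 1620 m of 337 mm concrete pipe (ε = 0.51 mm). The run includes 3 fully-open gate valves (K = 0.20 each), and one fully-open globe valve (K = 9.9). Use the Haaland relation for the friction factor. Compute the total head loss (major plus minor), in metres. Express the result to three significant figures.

H_L ≈ 66.8 m

V = 4Q/(πD²) = 3.352 m/s; V²/2g = 0.5727 m
Re = 7.38×10^5, ε/D = 0.00151 → f = 0.02209 (Haaland)
Major: h_f = f(L/D)·V²/2g = 0.02209·4807·0.5727 = 60.81 m
Minor: ΣK = 10.5; h_m = ΣK·V²/2g = 6.014 m
Total H_L = 60.81 + 6.014 = 66.82 m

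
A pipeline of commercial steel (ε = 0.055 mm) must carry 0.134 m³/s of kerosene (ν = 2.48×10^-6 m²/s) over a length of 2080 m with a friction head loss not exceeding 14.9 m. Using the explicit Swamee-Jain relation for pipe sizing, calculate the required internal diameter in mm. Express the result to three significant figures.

D ≈ 326 mm

Swamee-Jain (Type III): D = 0.66·[ε^1.25·(LQ²/(gh_f))^4.75 + ν·Q^9.4·(L/(gh_f))^5.2]^0.04
LQ²/(gh_f) = 0.2555; L/(gh_f) = 14.23
Term 1 = ε^1.25·(…)^4.75 = 7.26×10^-9; Term 2 = ν·Q^9.4·(…)^5.2 = 1.53×10^-8
D = 0.66·(7.26×10^-9 + 1.53×10^-8)^0.04 = 0.3264 m = 326 mm
Check: V = 1.60 m/s, Re = 2.11×10^5, f = 0.01679, h_f = 14.0 m ≈ 14.9 m ✓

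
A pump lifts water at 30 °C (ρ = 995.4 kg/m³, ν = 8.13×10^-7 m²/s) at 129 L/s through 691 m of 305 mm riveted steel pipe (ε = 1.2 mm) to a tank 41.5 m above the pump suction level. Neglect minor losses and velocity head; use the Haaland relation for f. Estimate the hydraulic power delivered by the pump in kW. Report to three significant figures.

V = 4Q/(πD²) = 1.766 m/s; Re = 6.62×10^5; ε/D = 0.00393; f = 0.02849
h_f = f(L/D)V²/2g = 10.26 m
Total head H = z + h_f = 41.5 + 10.26 = 51.76 m
P_hyd = ρgQH = 995.4·9.81·0.129·51.76 = 65.19 kW

P_hyd ≈ 65.2 kW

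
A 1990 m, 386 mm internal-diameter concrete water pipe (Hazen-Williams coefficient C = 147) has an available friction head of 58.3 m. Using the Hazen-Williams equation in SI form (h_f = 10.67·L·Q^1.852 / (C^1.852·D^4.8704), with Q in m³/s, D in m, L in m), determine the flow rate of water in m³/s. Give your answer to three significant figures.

Q ≈ 0.498 m³/s

Rearranging: Q = [h_f·C^1.852·D^4.8704 / (10.67·L)]^(1/1.852)
Q = [58.3·147^1.852·0.386^4.8704 / (10.67·1990)]^0.540 = 0.4979 m³/s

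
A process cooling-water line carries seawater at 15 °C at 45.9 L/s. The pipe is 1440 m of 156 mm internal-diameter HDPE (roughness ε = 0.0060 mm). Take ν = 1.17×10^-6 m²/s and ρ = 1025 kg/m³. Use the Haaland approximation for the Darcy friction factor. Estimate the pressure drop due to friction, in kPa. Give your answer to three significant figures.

Δp ≈ 396 kPa

V = 4Q/(πD²) = 4·0.0459/(π·0.156²) = 2.401 m/s
Re = VD/ν = 2.401·0.156/1.17×10^-6 = 3.20×10^5 → turbulent
ε/D = 0.0060/156 = 3.85×10^-5
Haaland: f = 0.01452
h_f = f(L/D)V²/(2g) = 0.01452·(1440/0.156)·2.401²/(2·9.81) = 39.39 m
Δp = ρg·h_f = 1025·9.81·39.39 = 396.0 kPa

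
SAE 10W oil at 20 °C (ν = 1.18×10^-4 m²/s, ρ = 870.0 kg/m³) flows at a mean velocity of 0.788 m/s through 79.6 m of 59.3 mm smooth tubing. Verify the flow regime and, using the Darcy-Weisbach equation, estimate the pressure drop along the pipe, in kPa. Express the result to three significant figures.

Re = VD/ν = 0.788·0.05930/1.18×10^-4 = 396 → laminar (Re < 2300)
f = 64/Re = 0.1616
h_f = f(L/D)V²/(2g) = 0.1616·(79.6/0.05930)·0.788²/(2·9.81) = 6.866 m
Δp = ρg·h_f = 870.0·9.81·6.866 = 58.60 kPa

Δp ≈ 58.6 kPa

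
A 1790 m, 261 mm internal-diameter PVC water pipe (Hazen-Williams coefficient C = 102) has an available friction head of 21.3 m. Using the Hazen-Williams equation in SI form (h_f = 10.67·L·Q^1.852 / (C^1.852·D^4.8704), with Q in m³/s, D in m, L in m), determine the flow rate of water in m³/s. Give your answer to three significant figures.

Rearranging: Q = [h_f·C^1.852·D^4.8704 / (10.67·L)]^(1/1.852)
Q = [21.3·102^1.852·0.261^4.8704 / (10.67·1790)]^0.540 = 0.07589 m³/s

Q ≈ 0.0759 m³/s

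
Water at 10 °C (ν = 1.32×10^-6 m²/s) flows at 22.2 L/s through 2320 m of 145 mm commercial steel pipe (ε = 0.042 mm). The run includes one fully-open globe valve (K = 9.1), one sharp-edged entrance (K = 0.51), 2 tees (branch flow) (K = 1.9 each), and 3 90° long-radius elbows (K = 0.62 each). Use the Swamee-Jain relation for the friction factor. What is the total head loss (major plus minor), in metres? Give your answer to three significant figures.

V = 4Q/(πD²) = 1.344 m/s; V²/2g = 0.09212 m
Re = 1.48×10^5, ε/D = 2.90×10^-4 → f = 0.01840 (Swamee-Jain)
Major: h_f = f(L/D)·V²/2g = 0.01840·16000·0.09212 = 27.12 m
Minor: ΣK = 15.3; h_m = ΣK·V²/2g = 1.407 m
Total H_L = 27.12 + 1.407 = 28.53 m

H_L ≈ 28.5 m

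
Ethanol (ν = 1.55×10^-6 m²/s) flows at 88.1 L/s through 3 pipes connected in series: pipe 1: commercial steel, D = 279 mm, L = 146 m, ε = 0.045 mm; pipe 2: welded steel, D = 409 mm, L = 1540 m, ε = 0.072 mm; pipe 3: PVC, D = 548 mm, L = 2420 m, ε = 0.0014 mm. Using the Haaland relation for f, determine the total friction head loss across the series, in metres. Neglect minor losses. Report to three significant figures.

Pipe 1: V = 1.441 m/s, Re = 2.59×10^5, ε/D = 1.61×10^-4, f = 0.01604, h_1 = f(L/D)V²/2g = 0.8883 m
Pipe 2: V = 0.6706 m/s, Re = 1.77×10^5, ε/D = 1.76×10^-4, f = 0.01700, h_2 = f(L/D)V²/2g = 1.467 m
Pipe 3: V = 0.3735 m/s, Re = 1.32×10^5, ε/D = 2.55×10^-6, f = 0.01684, h_3 = f(L/D)V²/2g = 0.5289 m
Series → Q common, losses add: H = Σh = 2.885 m

H ≈ 2.88 m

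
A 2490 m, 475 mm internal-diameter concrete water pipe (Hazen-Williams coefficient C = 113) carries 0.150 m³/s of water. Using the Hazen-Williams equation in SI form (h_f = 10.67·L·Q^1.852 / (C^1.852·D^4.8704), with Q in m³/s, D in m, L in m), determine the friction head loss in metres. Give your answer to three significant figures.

h_f = 10.67·2490·0.150^1.852 / (113^1.852·0.475^4.8704) = 4.686 m

h_f ≈ 4.69 m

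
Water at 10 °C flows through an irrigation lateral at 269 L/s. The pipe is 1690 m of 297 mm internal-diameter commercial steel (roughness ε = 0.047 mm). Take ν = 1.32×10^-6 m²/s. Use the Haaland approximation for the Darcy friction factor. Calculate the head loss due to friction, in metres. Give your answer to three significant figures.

h_f ≈ 62.2 m

V = 4Q/(πD²) = 4·0.269/(π·0.297²) = 3.883 m/s
Re = VD/ν = 3.883·0.297/1.32×10^-6 = 8.74×10^5 → turbulent
ε/D = 0.047/297 = 1.58×10^-4
Haaland: f = 0.01423
h_f = f(L/D)V²/(2g) = 0.01423·(1690/0.297)·3.883²/(2·9.81) = 62.23 m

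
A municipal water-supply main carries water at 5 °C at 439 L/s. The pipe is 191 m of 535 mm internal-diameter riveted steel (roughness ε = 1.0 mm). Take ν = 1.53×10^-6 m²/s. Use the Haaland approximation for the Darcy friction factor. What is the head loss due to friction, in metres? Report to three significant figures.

h_f ≈ 1.62 m

V = 4Q/(πD²) = 4·0.439/(π·0.535²) = 1.953 m/s
Re = VD/ν = 1.953·0.535/1.53×10^-6 = 6.83×10^5 → turbulent
ε/D = 1.0/535 = 0.00187
Haaland: f = 0.02330
h_f = f(L/D)V²/(2g) = 0.02330·(191/0.535)·1.953²/(2·9.81) = 1.617 m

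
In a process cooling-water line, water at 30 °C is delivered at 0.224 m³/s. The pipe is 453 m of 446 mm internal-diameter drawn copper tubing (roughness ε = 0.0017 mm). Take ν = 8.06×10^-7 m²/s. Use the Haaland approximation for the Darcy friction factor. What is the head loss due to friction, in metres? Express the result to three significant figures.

h_f ≈ 1.29 m

V = 4Q/(πD²) = 4·0.224/(π·0.446²) = 1.434 m/s
Re = VD/ν = 1.434·0.446/8.06×10^-7 = 7.93×10^5 → turbulent
ε/D = 0.0017/446 = 3.81×10^-6
Haaland: f = 0.01210
h_f = f(L/D)V²/(2g) = 0.01210·(453/0.446)·1.434²/(2·9.81) = 1.288 m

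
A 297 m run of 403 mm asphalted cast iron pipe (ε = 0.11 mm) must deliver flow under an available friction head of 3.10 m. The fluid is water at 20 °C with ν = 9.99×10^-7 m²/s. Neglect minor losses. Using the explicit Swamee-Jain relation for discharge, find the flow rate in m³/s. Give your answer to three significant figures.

Swamee-Jain (Type II): Q = -0.965·√(gD⁵h_f/L)·ln[ε/(3.7D) + √(3.17ν²L/(gD³h_f))]
√(gD⁵h_f/L) = √(9.81·0.403⁵·3.10/297) = 0.03299
ε/(3.7D) = 7.38×10^-5; √(3.17ν²L/(gD³h_f)) = 2.17×10^-5
Q = -0.965·0.03299·ln(9.550×10^-5) = 0.2947 m³/s
Check: V = 2.31 m/s, Re = 9.32×10^5, f = 0.01556, h_f = 3.12 m ≈ 3.10 m ✓

Q ≈ 0.295 m³/s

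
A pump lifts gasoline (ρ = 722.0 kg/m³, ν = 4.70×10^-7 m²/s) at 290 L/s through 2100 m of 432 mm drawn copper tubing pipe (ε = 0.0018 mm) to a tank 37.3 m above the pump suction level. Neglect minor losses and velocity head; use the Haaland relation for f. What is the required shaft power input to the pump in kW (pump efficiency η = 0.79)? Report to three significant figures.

V = 4Q/(πD²) = 1.979 m/s; Re = 1.82×10^6; ε/D = 4.17×10^-6; f = 0.01061
h_f = f(L/D)V²/2g = 10.29 m
Total head H = z + h_f = 37.3 + 10.29 = 47.59 m
P_hyd = ρgQH = 722.0·9.81·0.290·47.59 = 97.75 kW
P_shaft = P_hyd/η = 97.75/0.79 = 123.7 kW

P_shaft ≈ 124 kW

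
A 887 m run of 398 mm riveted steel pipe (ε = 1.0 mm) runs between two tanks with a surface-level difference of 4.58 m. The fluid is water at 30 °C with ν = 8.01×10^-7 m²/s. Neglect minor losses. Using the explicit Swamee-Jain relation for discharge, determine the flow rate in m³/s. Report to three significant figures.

Q ≈ 0.158 m³/s

Swamee-Jain (Type II): Q = -0.965·√(gD⁵h_f/L)·ln[ε/(3.7D) + √(3.17ν²L/(gD³h_f))]
√(gD⁵h_f/L) = √(9.81·0.398⁵·4.58/887) = 0.02249
ε/(3.7D) = 6.79×10^-4; √(3.17ν²L/(gD³h_f)) = 2.52×10^-5
Q = -0.965·0.02249·ln(7.043×10^-4) = 0.1575 m³/s
Check: V = 1.27 m/s, Re = 6.29×10^5, f = 0.02525, h_f = 4.60 m ≈ 4.58 m ✓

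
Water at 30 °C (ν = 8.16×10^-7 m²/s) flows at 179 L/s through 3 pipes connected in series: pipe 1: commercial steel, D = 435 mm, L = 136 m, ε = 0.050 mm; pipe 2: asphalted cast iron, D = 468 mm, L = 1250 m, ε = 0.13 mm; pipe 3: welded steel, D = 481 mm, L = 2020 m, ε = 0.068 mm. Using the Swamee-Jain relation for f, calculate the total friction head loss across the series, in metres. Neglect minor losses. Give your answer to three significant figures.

Pipe 1: V = 1.204 m/s, Re = 6.42×10^5, ε/D = 1.15×10^-4, f = 0.01427, h_1 = f(L/D)V²/2g = 0.3298 m
Pipe 2: V = 1.041 m/s, Re = 5.97×10^5, ε/D = 2.78×10^-4, f = 0.01600, h_2 = f(L/D)V²/2g = 2.358 m
Pipe 3: V = 0.9851 m/s, Re = 5.81×10^5, ε/D = 1.41×10^-4, f = 0.01471, h_3 = f(L/D)V²/2g = 3.056 m
Series → Q common, losses add: H = Σh = 5.744 m

H ≈ 5.74 m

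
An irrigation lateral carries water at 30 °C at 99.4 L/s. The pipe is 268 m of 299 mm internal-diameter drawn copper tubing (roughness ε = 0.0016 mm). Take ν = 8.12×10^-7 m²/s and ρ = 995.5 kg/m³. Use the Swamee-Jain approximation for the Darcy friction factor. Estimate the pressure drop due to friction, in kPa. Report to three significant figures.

V = 4Q/(πD²) = 4·0.0994/(π·0.299²) = 1.416 m/s
Re = VD/ν = 1.416·0.299/8.12×10^-7 = 5.21×10^5 → turbulent
ε/D = 0.0016/299 = 5.35×10^-6
Swamee-Jain: f = 0.01308
h_f = f(L/D)V²/(2g) = 0.01308·(268/0.299)·1.416²/(2·9.81) = 1.198 m
Δp = ρg·h_f = 995.5·9.81·1.198 = 11.70 kPa

Δp ≈ 11.7 kPa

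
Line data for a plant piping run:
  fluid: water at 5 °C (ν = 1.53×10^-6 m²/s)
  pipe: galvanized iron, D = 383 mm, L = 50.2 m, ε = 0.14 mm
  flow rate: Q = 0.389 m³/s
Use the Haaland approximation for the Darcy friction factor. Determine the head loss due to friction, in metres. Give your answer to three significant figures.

h_f ≈ 1.24 m

V = 4Q/(πD²) = 4·0.389/(π·0.383²) = 3.376 m/s
Re = VD/ν = 3.376·0.383/1.53×10^-6 = 8.45×10^5 → turbulent
ε/D = 0.14/383 = 3.66×10^-4
Haaland: f = 0.01626
h_f = f(L/D)V²/(2g) = 0.01626·(50.2/0.383)·3.376²/(2·9.81) = 1.238 m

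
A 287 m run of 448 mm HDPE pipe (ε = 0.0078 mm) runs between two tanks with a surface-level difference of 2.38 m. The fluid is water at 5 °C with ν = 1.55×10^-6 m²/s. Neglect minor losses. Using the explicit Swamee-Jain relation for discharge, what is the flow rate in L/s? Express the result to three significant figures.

Swamee-Jain (Type II): Q = -0.965·√(gD⁵h_f/L)·ln[ε/(3.7D) + √(3.17ν²L/(gD³h_f))]
√(gD⁵h_f/L) = √(9.81·0.448⁵·2.38/287) = 0.03832
ε/(3.7D) = 4.71×10^-6; √(3.17ν²L/(gD³h_f)) = 3.23×10^-5
Q = -0.965·0.03832·ln(3.697×10^-5) = 0.3773 m³/s
Check: V = 2.39 m/s, Re = 6.92×10^5, f = 0.01270, h_f = 2.38 m ≈ 2.38 m ✓

Q ≈ 377 L/s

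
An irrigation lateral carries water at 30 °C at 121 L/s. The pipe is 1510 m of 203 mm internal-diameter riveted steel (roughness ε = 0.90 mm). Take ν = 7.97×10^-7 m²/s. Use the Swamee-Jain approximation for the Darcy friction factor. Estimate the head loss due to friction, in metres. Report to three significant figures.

h_f ≈ 156 m

V = 4Q/(πD²) = 4·0.121/(π·0.203²) = 3.739 m/s
Re = VD/ν = 3.739·0.203/7.97×10^-7 = 9.52×10^5 → turbulent
ε/D = 0.90/203 = 0.00443
Swamee-Jain: f = 0.02946
h_f = f(L/D)V²/(2g) = 0.02946·(1510/0.203)·3.739²/(2·9.81) = 156.1 m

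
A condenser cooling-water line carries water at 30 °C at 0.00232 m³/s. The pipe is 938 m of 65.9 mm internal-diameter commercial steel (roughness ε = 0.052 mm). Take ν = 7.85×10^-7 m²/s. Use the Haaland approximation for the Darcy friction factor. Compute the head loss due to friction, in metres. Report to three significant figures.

h_f ≈ 7.62 m

V = 4Q/(πD²) = 4·0.00232/(π·0.0659²) = 0.6802 m/s
Re = VD/ν = 0.6802·0.0659/7.85×10^-7 = 5.71×10^4 → turbulent
ε/D = 0.052/65.9 = 7.89×10^-4
Haaland: f = 0.02269
h_f = f(L/D)V²/(2g) = 0.02269·(938/0.0659)·0.6802²/(2·9.81) = 7.615 m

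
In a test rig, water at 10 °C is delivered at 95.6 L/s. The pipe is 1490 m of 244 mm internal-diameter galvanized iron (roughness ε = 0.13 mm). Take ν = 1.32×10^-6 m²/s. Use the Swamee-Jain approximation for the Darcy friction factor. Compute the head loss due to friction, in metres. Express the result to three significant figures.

V = 4Q/(πD²) = 4·0.0956/(π·0.244²) = 2.045 m/s
Re = VD/ν = 2.045·0.244/1.32×10^-6 = 3.78×10^5 → turbulent
ε/D = 0.13/244 = 5.33×10^-4
Swamee-Jain: f = 0.01825
h_f = f(L/D)V²/(2g) = 0.01825·(1490/0.244)·2.045²/(2·9.81) = 23.74 m

h_f ≈ 23.7 m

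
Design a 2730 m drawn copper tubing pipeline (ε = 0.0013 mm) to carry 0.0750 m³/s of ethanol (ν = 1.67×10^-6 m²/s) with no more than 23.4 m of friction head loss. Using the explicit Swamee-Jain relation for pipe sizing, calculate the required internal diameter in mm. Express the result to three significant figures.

D ≈ 245 mm

Swamee-Jain (Type III): D = 0.66·[ε^1.25·(LQ²/(gh_f))^4.75 + ν·Q^9.4·(L/(gh_f))^5.2]^0.04
LQ²/(gh_f) = 0.06690; L/(gh_f) = 11.89
Term 1 = ε^1.25·(…)^4.75 = 1.16×10^-13; Term 2 = ν·Q^9.4·(…)^5.2 = 1.74×10^-11
D = 0.66·(1.16×10^-13 + 1.74×10^-11)^0.04 = 0.2450 m = 245 mm
Check: V = 1.59 m/s, Re = 2.33×10^5, f = 0.01513, h_f = 21.7 m ≈ 23.4 m ✓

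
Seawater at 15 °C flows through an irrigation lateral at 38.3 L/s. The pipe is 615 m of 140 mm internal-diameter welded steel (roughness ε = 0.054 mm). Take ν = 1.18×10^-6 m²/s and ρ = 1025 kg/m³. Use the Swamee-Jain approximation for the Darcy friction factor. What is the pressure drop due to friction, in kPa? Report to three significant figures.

Δp ≈ 246 kPa

V = 4Q/(πD²) = 4·0.0383/(π·0.140²) = 2.488 m/s
Re = VD/ν = 2.488·0.140/1.18×10^-6 = 2.95×10^5 → turbulent
ε/D = 0.054/140 = 3.86×10^-4
Swamee-Jain: f = 0.01766
h_f = f(L/D)V²/(2g) = 0.01766·(615/0.140)·2.488²/(2·9.81) = 24.48 m
Δp = ρg·h_f = 1025·9.81·24.48 = 246.1 kPa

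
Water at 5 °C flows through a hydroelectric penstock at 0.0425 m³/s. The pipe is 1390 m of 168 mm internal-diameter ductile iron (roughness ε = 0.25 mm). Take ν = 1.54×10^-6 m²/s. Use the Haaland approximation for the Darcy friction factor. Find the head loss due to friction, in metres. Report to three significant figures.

V = 4Q/(πD²) = 4·0.0425/(π·0.168²) = 1.917 m/s
Re = VD/ν = 1.917·0.168/1.54×10^-6 = 2.09×10^5 → turbulent
ε/D = 0.25/168 = 0.00149
Haaland: f = 0.02264
h_f = f(L/D)V²/(2g) = 0.02264·(1390/0.168)·1.917²/(2·9.81) = 35.10 m

h_f ≈ 35.1 m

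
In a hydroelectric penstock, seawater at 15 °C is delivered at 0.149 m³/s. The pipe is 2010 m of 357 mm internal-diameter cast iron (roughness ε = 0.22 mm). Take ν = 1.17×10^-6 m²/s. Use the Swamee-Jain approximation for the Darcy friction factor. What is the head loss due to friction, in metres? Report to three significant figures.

h_f ≈ 11.8 m

V = 4Q/(πD²) = 4·0.149/(π·0.357²) = 1.489 m/s
Re = VD/ν = 1.489·0.357/1.17×10^-6 = 4.54×10^5 → turbulent
ε/D = 0.22/357 = 6.16×10^-4
Swamee-Jain: f = 0.01855
h_f = f(L/D)V²/(2g) = 0.01855·(2010/0.357)·1.489²/(2·9.81) = 11.79 m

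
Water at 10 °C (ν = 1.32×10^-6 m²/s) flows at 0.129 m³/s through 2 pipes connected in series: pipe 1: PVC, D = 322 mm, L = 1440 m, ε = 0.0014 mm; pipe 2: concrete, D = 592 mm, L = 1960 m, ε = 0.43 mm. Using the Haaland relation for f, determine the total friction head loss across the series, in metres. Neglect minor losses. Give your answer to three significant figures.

H ≈ 8.58 m

Pipe 1: V = 1.584 m/s, Re = 3.86×10^5, ε/D = 4.35×10^-6, f = 0.01373, h_1 = f(L/D)V²/2g = 7.851 m
Pipe 2: V = 0.4687 m/s, Re = 2.10×10^5, ε/D = 7.26×10^-4, f = 0.01968, h_2 = f(L/D)V²/2g = 0.7294 m
Series → Q common, losses add: H = Σh = 8.581 m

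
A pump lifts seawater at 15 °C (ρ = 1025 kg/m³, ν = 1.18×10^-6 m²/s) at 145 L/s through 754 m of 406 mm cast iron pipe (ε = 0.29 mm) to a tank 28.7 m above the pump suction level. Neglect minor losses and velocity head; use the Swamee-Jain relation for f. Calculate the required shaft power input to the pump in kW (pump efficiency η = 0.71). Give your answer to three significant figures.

P_shaft ≈ 63.6 kW

V = 4Q/(πD²) = 1.120 m/s; Re = 3.85×10^5; ε/D = 7.14×10^-4; f = 0.01921
h_f = f(L/D)V²/2g = 2.281 m
Total head H = z + h_f = 28.7 + 2.281 = 30.98 m
P_hyd = ρgQH = 1025·9.81·0.145·30.98 = 45.17 kW
P_shaft = P_hyd/η = 45.17/0.71 = 63.62 kW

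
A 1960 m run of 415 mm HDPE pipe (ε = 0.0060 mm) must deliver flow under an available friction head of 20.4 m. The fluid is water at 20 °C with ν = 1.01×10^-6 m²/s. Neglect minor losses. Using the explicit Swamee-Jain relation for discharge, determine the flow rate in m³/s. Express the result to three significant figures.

Swamee-Jain (Type II): Q = -0.965·√(gD⁵h_f/L)·ln[ε/(3.7D) + √(3.17ν²L/(gD³h_f))]
√(gD⁵h_f/L) = √(9.81·0.415⁵·20.4/1960) = 0.03545
ε/(3.7D) = 3.91×10^-6; √(3.17ν²L/(gD³h_f)) = 2.11×10^-5
Q = -0.965·0.03545·ln(2.496×10^-5) = 0.3626 m³/s
Check: V = 2.68 m/s, Re = 1.10×10^6, f = 0.01179, h_f = 20.4 m ≈ 20.4 m ✓

Q ≈ 0.363 m³/s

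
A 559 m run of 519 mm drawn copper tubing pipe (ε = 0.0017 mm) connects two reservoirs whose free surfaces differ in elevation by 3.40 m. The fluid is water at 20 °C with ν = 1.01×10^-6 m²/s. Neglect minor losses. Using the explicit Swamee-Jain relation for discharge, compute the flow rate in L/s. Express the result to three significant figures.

Swamee-Jain (Type II): Q = -0.965·√(gD⁵h_f/L)·ln[ε/(3.7D) + √(3.17ν²L/(gD³h_f))]
√(gD⁵h_f/L) = √(9.81·0.519⁵·3.40/559) = 0.04740
ε/(3.7D) = 8.85×10^-7; √(3.17ν²L/(gD³h_f)) = 1.97×10^-5
Q = -0.965·0.04740·ln(2.057×10^-5) = 0.4936 m³/s
Check: V = 2.33 m/s, Re = 1.20×10^6, f = 0.01135, h_f = 3.39 m ≈ 3.40 m ✓

Q ≈ 494 L/s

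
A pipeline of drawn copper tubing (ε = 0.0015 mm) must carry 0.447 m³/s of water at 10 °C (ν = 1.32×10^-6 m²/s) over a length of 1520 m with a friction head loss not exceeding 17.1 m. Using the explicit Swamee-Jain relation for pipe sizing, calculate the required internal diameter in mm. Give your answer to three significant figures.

D ≈ 449 mm

Swamee-Jain (Type III): D = 0.66·[ε^1.25·(LQ²/(gh_f))^4.75 + ν·Q^9.4·(L/(gh_f))^5.2]^0.04
LQ²/(gh_f) = 1.810; L/(gh_f) = 9.061
Term 1 = ε^1.25·(…)^4.75 = 8.80×10^-7; Term 2 = ν·Q^9.4·(…)^5.2 = 6.47×10^-5
D = 0.66·(8.80×10^-7 + 6.47×10^-5)^0.04 = 0.4490 m = 449 mm
Check: V = 2.82 m/s, Re = 9.60×10^5, f = 0.01177, h_f = 16.2 m ≈ 17.1 m ✓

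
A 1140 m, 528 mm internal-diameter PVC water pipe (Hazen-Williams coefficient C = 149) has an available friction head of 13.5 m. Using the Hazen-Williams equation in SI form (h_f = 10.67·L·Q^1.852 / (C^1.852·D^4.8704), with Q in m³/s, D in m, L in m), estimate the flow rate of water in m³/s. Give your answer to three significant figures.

Rearranging: Q = [h_f·C^1.852·D^4.8704 / (10.67·L)]^(1/1.852)
Q = [13.5·149^1.852·0.528^4.8704 / (10.67·1140)]^0.540 = 0.7052 m³/s

Q ≈ 0.705 m³/s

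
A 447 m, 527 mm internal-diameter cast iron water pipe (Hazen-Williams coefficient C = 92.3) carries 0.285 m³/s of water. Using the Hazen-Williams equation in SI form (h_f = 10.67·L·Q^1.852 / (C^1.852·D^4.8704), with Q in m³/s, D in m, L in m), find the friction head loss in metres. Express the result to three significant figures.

h_f ≈ 2.42 m

h_f = 10.67·447·0.285^1.852 / (92.3^1.852·0.527^4.8704) = 2.422 m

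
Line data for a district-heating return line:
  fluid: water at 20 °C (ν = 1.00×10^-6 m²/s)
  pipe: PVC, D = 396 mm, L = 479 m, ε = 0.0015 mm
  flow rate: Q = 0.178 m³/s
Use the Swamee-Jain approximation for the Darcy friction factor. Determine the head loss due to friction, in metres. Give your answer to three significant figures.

h_f ≈ 1.65 m

V = 4Q/(πD²) = 4·0.178/(π·0.396²) = 1.445 m/s
Re = VD/ν = 1.445·0.396/1.00×10^-6 = 5.72×10^5 → turbulent
ε/D = 0.0015/396 = 3.79×10^-6
Swamee-Jain: f = 0.01285
h_f = f(L/D)V²/(2g) = 0.01285·(479/0.396)·1.445²/(2·9.81) = 1.654 m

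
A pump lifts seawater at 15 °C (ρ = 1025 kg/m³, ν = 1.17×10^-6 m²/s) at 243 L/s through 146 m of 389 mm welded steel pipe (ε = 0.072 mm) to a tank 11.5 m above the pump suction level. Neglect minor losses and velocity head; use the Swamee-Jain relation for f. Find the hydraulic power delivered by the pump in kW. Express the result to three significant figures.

P_hyd ≈ 31.0 kW

V = 4Q/(πD²) = 2.045 m/s; Re = 6.80×10^5; ε/D = 1.85×10^-4; f = 0.01499
h_f = f(L/D)V²/2g = 1.199 m
Total head H = z + h_f = 11.5 + 1.199 = 12.70 m
P_hyd = ρgQH = 1025·9.81·0.243·12.70 = 31.03 kW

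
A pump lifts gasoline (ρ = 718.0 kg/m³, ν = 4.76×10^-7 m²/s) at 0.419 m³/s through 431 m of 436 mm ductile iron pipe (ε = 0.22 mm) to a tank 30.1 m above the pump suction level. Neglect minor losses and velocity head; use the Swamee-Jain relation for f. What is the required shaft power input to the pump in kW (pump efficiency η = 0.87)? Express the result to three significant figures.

V = 4Q/(πD²) = 2.806 m/s; Re = 2.57×10^6; ε/D = 5.05×10^-4; f = 0.01700
h_f = f(L/D)V²/2g = 6.745 m
Total head H = z + h_f = 30.1 + 6.745 = 36.84 m
P_hyd = ρgQH = 718.0·9.81·0.419·36.84 = 108.7 kW
P_shaft = P_hyd/η = 108.7/0.87 = 125.0 kW

P_shaft ≈ 125 kW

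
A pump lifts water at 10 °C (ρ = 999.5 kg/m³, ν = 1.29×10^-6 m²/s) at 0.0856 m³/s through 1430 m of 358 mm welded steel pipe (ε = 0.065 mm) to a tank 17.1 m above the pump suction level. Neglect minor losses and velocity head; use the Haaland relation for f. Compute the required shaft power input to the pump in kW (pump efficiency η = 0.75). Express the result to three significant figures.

P_shaft ≈ 21.8 kW

V = 4Q/(πD²) = 0.8504 m/s; Re = 2.36×10^5; ε/D = 1.82×10^-4; f = 0.01639
h_f = f(L/D)V²/2g = 2.413 m
Total head H = z + h_f = 17.1 + 2.413 = 19.51 m
P_hyd = ρgQH = 999.5·9.81·0.0856·19.51 = 16.38 kW
P_shaft = P_hyd/η = 16.38/0.75 = 21.84 kW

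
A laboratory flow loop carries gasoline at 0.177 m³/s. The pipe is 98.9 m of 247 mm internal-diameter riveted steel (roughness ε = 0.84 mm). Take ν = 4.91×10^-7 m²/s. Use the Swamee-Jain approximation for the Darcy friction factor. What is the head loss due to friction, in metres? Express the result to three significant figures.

h_f ≈ 7.58 m

V = 4Q/(πD²) = 4·0.177/(π·0.247²) = 3.694 m/s
Re = VD/ν = 3.694·0.247/4.91×10^-7 = 1.86×10^6 → turbulent
ε/D = 0.84/247 = 0.00340
Swamee-Jain: f = 0.02722
h_f = f(L/D)V²/(2g) = 0.02722·(98.9/0.247)·3.694²/(2·9.81) = 7.580 m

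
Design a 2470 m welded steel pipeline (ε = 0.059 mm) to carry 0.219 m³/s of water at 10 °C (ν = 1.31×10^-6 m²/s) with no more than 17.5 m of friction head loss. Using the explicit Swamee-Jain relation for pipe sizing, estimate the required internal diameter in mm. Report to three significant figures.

Swamee-Jain (Type III): D = 0.66·[ε^1.25·(LQ²/(gh_f))^4.75 + ν·Q^9.4·(L/(gh_f))^5.2]^0.04
LQ²/(gh_f) = 0.6900; L/(gh_f) = 14.39
Term 1 = ε^1.25·(…)^4.75 = 8.88×10^-7; Term 2 = ν·Q^9.4·(…)^5.2 = 8.69×10^-7
D = 0.66·(8.88×10^-7 + 8.69×10^-7)^0.04 = 0.3884 m = 388 mm
Check: V = 1.85 m/s, Re = 5.48×10^5, f = 0.01491, h_f = 16.5 m ≈ 17.5 m ✓

D ≈ 388 mm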